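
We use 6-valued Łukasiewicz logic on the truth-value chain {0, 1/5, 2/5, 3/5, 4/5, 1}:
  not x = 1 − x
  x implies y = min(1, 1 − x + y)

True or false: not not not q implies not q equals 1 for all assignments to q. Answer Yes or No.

Yes

q = 0 ↦ 1
q = 1/5 ↦ 1
q = 2/5 ↦ 1
q = 3/5 ↦ 1
q = 4/5 ↦ 1
q = 1 ↦ 1
Every assignment gives a value ≥ 1.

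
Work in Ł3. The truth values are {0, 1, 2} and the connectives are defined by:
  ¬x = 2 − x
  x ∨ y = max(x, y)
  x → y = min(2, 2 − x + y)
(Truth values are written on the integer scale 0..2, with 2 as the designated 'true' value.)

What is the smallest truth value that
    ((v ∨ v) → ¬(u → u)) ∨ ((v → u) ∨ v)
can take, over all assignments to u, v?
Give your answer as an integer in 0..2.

1

Take u = 0, v = 1:
v ∨ v = 1 ∨ 1 = 1
u → u = 0 → 0 = 2
¬(u → u) = ¬2 = 0
(v ∨ v) → ¬(u → u) = 1 → 0 = 1
v → u = 1 → 0 = 1
(v → u) ∨ v = 1 ∨ 1 = 1
((v ∨ v) → ¬(u → u)) ∨ ((v → u) ∨ v) = 1 ∨ 1 = 1
No assignment yields a value below 1, so this is the minimum.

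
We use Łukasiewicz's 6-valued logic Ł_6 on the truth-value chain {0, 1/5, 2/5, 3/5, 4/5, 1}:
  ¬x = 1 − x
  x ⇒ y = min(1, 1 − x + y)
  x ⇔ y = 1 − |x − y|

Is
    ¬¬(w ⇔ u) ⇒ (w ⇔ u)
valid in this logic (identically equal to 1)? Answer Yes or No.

Yes

At u = 4/5, w = 4/5, for instance:
w ⇔ u = 4/5 ⇔ 4/5 = 1
¬(w ⇔ u) = ¬1 = 0
¬¬(w ⇔ u) = ¬0 = 1
¬¬(w ⇔ u) ⇒ (w ⇔ u) = 1 ⇒ 1 = 1
and checking the remaining 35 assignments likewise gives ≥ 1 in every case.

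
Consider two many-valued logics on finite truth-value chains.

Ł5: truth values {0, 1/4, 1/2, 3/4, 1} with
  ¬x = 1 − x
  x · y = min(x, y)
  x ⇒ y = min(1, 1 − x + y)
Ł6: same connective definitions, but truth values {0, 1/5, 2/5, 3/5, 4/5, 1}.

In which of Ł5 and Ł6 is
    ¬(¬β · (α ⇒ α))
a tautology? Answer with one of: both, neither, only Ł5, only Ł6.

neither

In Ł5: at α = 0, β = 0 the value is 0 — not a tautology.
In Ł6: at α = 0, β = 0 the value is 0 — not a tautology.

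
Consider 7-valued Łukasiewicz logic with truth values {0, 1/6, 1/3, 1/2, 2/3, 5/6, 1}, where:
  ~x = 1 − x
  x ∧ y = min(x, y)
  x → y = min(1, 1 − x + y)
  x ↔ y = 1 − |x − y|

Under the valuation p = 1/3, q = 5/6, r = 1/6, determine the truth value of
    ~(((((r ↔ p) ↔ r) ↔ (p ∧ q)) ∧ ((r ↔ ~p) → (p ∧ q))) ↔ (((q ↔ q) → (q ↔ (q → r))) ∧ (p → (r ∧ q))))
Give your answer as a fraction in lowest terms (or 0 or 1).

1/3

r ↔ p = 1/6 ↔ 1/3 = 5/6
(r ↔ p) ↔ r = 5/6 ↔ 1/6 = 1/3
p ∧ q = 1/3 ∧ 5/6 = 1/3
((r ↔ p) ↔ r) ↔ (p ∧ q) = 1/3 ↔ 1/3 = 1
~p = ~1/3 = 2/3
r ↔ ~p = 1/6 ↔ 2/3 = 1/2
p ∧ q = 1/3 ∧ 5/6 = 1/3
(r ↔ ~p) → (p ∧ q) = 1/2 → 1/3 = 5/6
(((r ↔ p) ↔ r) ↔ (p ∧ q)) ∧ ((r ↔ ~p) → (p ∧ q)) = 1 ∧ 5/6 = 5/6
q ↔ q = 5/6 ↔ 5/6 = 1
q → r = 5/6 → 1/6 = 1/3
q ↔ (q → r) = 5/6 ↔ 1/3 = 1/2
(q ↔ q) → (q ↔ (q → r)) = 1 → 1/2 = 1/2
r ∧ q = 1/6 ∧ 5/6 = 1/6
p → (r ∧ q) = 1/3 → 1/6 = 5/6
((q ↔ q) → (q ↔ (q → r))) ∧ (p → (r ∧ q)) = 1/2 ∧ 5/6 = 1/2
((((r ↔ p) ↔ r) ↔ (p ∧ q)) ∧ ((r ↔ ~p) → (p ∧ q))) ↔ (((q ↔ q) → (q ↔ (q → r))) ∧ (p → (r ∧ q))) = 5/6 ↔ 1/2 = 2/3
~(((((r ↔ p) ↔ r) ↔ (p ∧ q)) ∧ ((r ↔ ~p) → (p ∧ q))) ↔ (((q ↔ q) → (q ↔ (q → r))) ∧ (p → (r ∧ q)))) = ~2/3 = 1/3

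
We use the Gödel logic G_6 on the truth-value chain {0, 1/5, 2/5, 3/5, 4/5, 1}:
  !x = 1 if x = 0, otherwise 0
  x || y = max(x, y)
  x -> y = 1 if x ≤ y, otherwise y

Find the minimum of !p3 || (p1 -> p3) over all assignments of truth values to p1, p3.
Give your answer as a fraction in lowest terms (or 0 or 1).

1/5

Take p1 = 2/5, p3 = 1/5:
!p3 = !1/5 = 0
p1 -> p3 = 2/5 -> 1/5 = 1/5
!p3 || (p1 -> p3) = 0 || 1/5 = 1/5
No assignment yields a value below 1/5, so this is the minimum.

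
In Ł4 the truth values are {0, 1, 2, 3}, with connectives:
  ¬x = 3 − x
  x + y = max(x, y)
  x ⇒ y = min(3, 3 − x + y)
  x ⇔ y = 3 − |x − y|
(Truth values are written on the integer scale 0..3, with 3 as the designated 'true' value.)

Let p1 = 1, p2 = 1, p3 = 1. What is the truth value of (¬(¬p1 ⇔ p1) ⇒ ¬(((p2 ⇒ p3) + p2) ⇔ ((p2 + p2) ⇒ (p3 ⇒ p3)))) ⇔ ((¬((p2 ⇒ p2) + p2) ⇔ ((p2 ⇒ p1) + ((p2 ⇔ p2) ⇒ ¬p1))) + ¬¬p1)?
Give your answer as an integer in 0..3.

2

¬p1 = ¬1 = 2
¬p1 ⇔ p1 = 2 ⇔ 1 = 2
¬(¬p1 ⇔ p1) = ¬2 = 1
p2 ⇒ p3 = 1 ⇒ 1 = 3
(p2 ⇒ p3) + p2 = 3 + 1 = 3
p2 + p2 = 1 + 1 = 1
p3 ⇒ p3 = 1 ⇒ 1 = 3
(p2 + p2) ⇒ (p3 ⇒ p3) = 1 ⇒ 3 = 3
((p2 ⇒ p3) + p2) ⇔ ((p2 + p2) ⇒ (p3 ⇒ p3)) = 3 ⇔ 3 = 3
¬(((p2 ⇒ p3) + p2) ⇔ ((p2 + p2) ⇒ (p3 ⇒ p3))) = ¬3 = 0
¬(¬p1 ⇔ p1) ⇒ ¬(((p2 ⇒ p3) + p2) ⇔ ((p2 + p2) ⇒ (p3 ⇒ p3))) = 1 ⇒ 0 = 2
p2 ⇒ p2 = 1 ⇒ 1 = 3
(p2 ⇒ p2) + p2 = 3 + 1 = 3
¬((p2 ⇒ p2) + p2) = ¬3 = 0
p2 ⇒ p1 = 1 ⇒ 1 = 3
p2 ⇔ p2 = 1 ⇔ 1 = 3
¬p1 = ¬1 = 2
(p2 ⇔ p2) ⇒ ¬p1 = 3 ⇒ 2 = 2
(p2 ⇒ p1) + ((p2 ⇔ p2) ⇒ ¬p1) = 3 + 2 = 3
¬((p2 ⇒ p2) + p2) ⇔ ((p2 ⇒ p1) + ((p2 ⇔ p2) ⇒ ¬p1)) = 0 ⇔ 3 = 0
¬p1 = ¬1 = 2
¬¬p1 = ¬2 = 1
(¬((p2 ⇒ p2) + p2) ⇔ ((p2 ⇒ p1) + ((p2 ⇔ p2) ⇒ ¬p1))) + ¬¬p1 = 0 + 1 = 1
(¬(¬p1 ⇔ p1) ⇒ ¬(((p2 ⇒ p3) + p2) ⇔ ((p2 + p2) ⇒ (p3 ⇒ p3)))) ⇔ ((¬((p2 ⇒ p2) + p2) ⇔ ((p2 ⇒ p1) + ((p2 ⇔ p2) ⇒ ¬p1))) + ¬¬p1) = 2 ⇔ 1 = 2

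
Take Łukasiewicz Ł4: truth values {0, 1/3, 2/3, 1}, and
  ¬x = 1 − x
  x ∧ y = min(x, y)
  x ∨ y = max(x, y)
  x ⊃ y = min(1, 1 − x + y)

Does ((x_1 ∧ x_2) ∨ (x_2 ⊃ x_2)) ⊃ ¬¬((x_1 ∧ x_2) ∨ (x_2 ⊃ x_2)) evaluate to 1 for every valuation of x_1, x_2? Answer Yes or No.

x_1 = 0, x_2 = 0 ↦ 1
x_1 = 0, x_2 = 1/3 ↦ 1
x_1 = 0, x_2 = 2/3 ↦ 1
x_1 = 0, x_2 = 1 ↦ 1
x_1 = 1/3, x_2 = 0 ↦ 1
x_1 = 1/3, x_2 = 1/3 ↦ 1
x_1 = 1/3, x_2 = 2/3 ↦ 1
x_1 = 1/3, x_2 = 1 ↦ 1
x_1 = 2/3, x_2 = 0 ↦ 1
x_1 = 2/3, x_2 = 1/3 ↦ 1
x_1 = 2/3, x_2 = 2/3 ↦ 1
x_1 = 2/3, x_2 = 1 ↦ 1
x_1 = 1, x_2 = 0 ↦ 1
x_1 = 1, x_2 = 1/3 ↦ 1
x_1 = 1, x_2 = 2/3 ↦ 1
x_1 = 1, x_2 = 1 ↦ 1
Every assignment gives a value ≥ 1.

Yes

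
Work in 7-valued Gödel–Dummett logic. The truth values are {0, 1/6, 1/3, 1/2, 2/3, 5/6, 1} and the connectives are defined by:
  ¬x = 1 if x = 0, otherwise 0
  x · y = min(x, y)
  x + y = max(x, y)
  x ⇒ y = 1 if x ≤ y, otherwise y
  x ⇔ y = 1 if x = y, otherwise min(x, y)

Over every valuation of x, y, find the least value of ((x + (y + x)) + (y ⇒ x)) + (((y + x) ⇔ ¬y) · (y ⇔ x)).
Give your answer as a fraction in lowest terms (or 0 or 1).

1/6

Take x = 0, y = 1/6:
y + x = 1/6 + 0 = 1/6
x + (y + x) = 0 + 1/6 = 1/6
y ⇒ x = 1/6 ⇒ 0 = 0
(x + (y + x)) + (y ⇒ x) = 1/6 + 0 = 1/6
y + x = 1/6 + 0 = 1/6
¬y = ¬1/6 = 0
(y + x) ⇔ ¬y = 1/6 ⇔ 0 = 0
y ⇔ x = 1/6 ⇔ 0 = 0
((y + x) ⇔ ¬y) · (y ⇔ x) = 0 · 0 = 0
((x + (y + x)) + (y ⇒ x)) + (((y + x) ⇔ ¬y) · (y ⇔ x)) = 1/6 + 0 = 1/6
No assignment yields a value below 1/6, so this is the minimum.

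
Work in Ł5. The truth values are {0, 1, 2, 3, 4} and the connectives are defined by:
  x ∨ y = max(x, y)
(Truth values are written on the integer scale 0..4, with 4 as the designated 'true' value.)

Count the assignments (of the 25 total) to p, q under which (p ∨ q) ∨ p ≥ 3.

16

value 4: 9 assignments (counts)
value 3: 7 assignments (counts)
value 2: 5 assignments
value 1: 3 assignments
value 0: 1 assignment
So 16 of the 25 assignments meet the threshold.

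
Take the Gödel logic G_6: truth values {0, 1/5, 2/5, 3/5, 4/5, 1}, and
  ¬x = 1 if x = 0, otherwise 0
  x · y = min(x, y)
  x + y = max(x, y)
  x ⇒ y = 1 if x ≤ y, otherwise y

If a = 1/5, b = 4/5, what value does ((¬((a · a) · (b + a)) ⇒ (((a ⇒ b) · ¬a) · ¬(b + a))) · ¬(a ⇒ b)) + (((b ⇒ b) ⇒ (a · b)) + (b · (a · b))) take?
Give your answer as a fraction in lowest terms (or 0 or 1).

a · a = 1/5 · 1/5 = 1/5
b + a = 4/5 + 1/5 = 4/5
(a · a) · (b + a) = 1/5 · 4/5 = 1/5
¬((a · a) · (b + a)) = ¬1/5 = 0
a ⇒ b = 1/5 ⇒ 4/5 = 1
¬a = ¬1/5 = 0
(a ⇒ b) · ¬a = 1 · 0 = 0
b + a = 4/5 + 1/5 = 4/5
¬(b + a) = ¬4/5 = 0
((a ⇒ b) · ¬a) · ¬(b + a) = 0 · 0 = 0
¬((a · a) · (b + a)) ⇒ (((a ⇒ b) · ¬a) · ¬(b + a)) = 0 ⇒ 0 = 1
a ⇒ b = 1/5 ⇒ 4/5 = 1
¬(a ⇒ b) = ¬1 = 0
(¬((a · a) · (b + a)) ⇒ (((a ⇒ b) · ¬a) · ¬(b + a))) · ¬(a ⇒ b) = 1 · 0 = 0
b ⇒ b = 4/5 ⇒ 4/5 = 1
a · b = 1/5 · 4/5 = 1/5
(b ⇒ b) ⇒ (a · b) = 1 ⇒ 1/5 = 1/5
a · b = 1/5 · 4/5 = 1/5
b · (a · b) = 4/5 · 1/5 = 1/5
((b ⇒ b) ⇒ (a · b)) + (b · (a · b)) = 1/5 + 1/5 = 1/5
((¬((a · a) · (b + a)) ⇒ (((a ⇒ b) · ¬a) · ¬(b + a))) · ¬(a ⇒ b)) + (((b ⇒ b) ⇒ (a · b)) + (b · (a · b))) = 0 + 1/5 = 1/5

1/5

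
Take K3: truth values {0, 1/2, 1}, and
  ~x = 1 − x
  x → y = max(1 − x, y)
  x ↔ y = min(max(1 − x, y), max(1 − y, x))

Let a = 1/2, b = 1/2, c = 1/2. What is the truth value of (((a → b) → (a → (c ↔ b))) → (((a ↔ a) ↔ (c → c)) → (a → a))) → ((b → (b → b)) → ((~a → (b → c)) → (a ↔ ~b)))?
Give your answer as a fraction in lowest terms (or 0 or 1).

1/2

a → b = 1/2 → 1/2 = 1/2
c ↔ b = 1/2 ↔ 1/2 = 1/2
a → (c ↔ b) = 1/2 → 1/2 = 1/2
(a → b) → (a → (c ↔ b)) = 1/2 → 1/2 = 1/2
a ↔ a = 1/2 ↔ 1/2 = 1/2
c → c = 1/2 → 1/2 = 1/2
(a ↔ a) ↔ (c → c) = 1/2 ↔ 1/2 = 1/2
a → a = 1/2 → 1/2 = 1/2
((a ↔ a) ↔ (c → c)) → (a → a) = 1/2 → 1/2 = 1/2
((a → b) → (a → (c ↔ b))) → (((a ↔ a) ↔ (c → c)) → (a → a)) = 1/2 → 1/2 = 1/2
b → b = 1/2 → 1/2 = 1/2
b → (b → b) = 1/2 → 1/2 = 1/2
~a = ~1/2 = 1/2
b → c = 1/2 → 1/2 = 1/2
~a → (b → c) = 1/2 → 1/2 = 1/2
~b = ~1/2 = 1/2
a ↔ ~b = 1/2 ↔ 1/2 = 1/2
(~a → (b → c)) → (a ↔ ~b) = 1/2 → 1/2 = 1/2
(b → (b → b)) → ((~a → (b → c)) → (a ↔ ~b)) = 1/2 → 1/2 = 1/2
(((a → b) → (a → (c ↔ b))) → (((a ↔ a) ↔ (c → c)) → (a → a))) → ((b → (b → b)) → ((~a → (b → c)) → (a ↔ ~b))) = 1/2 → 1/2 = 1/2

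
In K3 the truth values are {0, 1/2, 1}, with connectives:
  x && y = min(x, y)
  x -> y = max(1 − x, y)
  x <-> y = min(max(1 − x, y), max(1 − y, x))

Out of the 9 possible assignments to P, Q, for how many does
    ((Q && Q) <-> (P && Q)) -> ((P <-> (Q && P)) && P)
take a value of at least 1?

2

P = 0, Q = 0 ↦ 0  <
P = 0, Q = 1/2 ↦ 1/2  <
P = 0, Q = 1 ↦ 1  ≥
P = 1/2, Q = 0 ↦ 1/2  <
P = 1/2, Q = 1/2 ↦ 1/2  <
P = 1/2, Q = 1 ↦ 1/2  <
P = 1, Q = 0 ↦ 0  <
P = 1, Q = 1/2 ↦ 1/2  <
P = 1, Q = 1 ↦ 1  ≥
So 2 of the 9 assignments meet the threshold.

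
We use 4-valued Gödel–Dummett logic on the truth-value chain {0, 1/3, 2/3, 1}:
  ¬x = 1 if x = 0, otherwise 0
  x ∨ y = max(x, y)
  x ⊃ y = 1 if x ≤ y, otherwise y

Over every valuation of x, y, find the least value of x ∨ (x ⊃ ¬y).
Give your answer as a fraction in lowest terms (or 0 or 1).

Take x = 1/3, y = 1/3:
¬y = ¬1/3 = 0
x ⊃ ¬y = 1/3 ⊃ 0 = 0
x ∨ (x ⊃ ¬y) = 1/3 ∨ 0 = 1/3
No assignment yields a value below 1/3, so this is the minimum.

1/3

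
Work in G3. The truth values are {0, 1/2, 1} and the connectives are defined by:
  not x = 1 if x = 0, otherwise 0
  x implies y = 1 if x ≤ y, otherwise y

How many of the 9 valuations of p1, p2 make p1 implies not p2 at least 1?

5

p1 = 0, p2 = 0 ↦ 1  ≥
p1 = 0, p2 = 1/2 ↦ 1  ≥
p1 = 0, p2 = 1 ↦ 1  ≥
p1 = 1/2, p2 = 0 ↦ 1  ≥
p1 = 1/2, p2 = 1/2 ↦ 0  <
p1 = 1/2, p2 = 1 ↦ 0  <
p1 = 1, p2 = 0 ↦ 1  ≥
p1 = 1, p2 = 1/2 ↦ 0  <
p1 = 1, p2 = 1 ↦ 0  <
So 5 of the 9 assignments meet the threshold.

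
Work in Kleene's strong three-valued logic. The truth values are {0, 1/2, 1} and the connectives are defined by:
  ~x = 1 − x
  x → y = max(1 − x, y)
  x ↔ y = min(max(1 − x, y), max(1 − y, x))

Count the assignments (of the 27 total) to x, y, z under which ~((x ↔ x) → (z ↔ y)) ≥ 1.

4

value 1: 4 assignments (counts)
value 1/2: 17 assignments
value 0: 6 assignments
So 4 of the 27 assignments meet the threshold.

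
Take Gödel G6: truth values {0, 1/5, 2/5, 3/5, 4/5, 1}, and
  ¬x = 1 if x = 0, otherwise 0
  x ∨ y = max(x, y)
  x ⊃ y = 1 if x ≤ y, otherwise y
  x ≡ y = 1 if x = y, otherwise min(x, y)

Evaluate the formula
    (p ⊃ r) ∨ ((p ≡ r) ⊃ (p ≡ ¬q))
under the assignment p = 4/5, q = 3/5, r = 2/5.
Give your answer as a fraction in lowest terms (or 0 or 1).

p ⊃ r = 4/5 ⊃ 2/5 = 2/5
p ≡ r = 4/5 ≡ 2/5 = 2/5
¬q = ¬3/5 = 0
p ≡ ¬q = 4/5 ≡ 0 = 0
(p ≡ r) ⊃ (p ≡ ¬q) = 2/5 ⊃ 0 = 0
(p ⊃ r) ∨ ((p ≡ r) ⊃ (p ≡ ¬q)) = 2/5 ∨ 0 = 2/5

2/5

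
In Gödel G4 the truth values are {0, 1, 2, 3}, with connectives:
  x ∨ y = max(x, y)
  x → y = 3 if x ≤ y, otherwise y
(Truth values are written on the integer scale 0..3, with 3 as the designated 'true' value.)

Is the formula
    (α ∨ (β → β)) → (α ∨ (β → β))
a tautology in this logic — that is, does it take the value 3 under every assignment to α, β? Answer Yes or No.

α = 0, β = 0 ↦ 3
α = 0, β = 1 ↦ 3
α = 0, β = 2 ↦ 3
α = 0, β = 3 ↦ 3
α = 1, β = 0 ↦ 3
α = 1, β = 1 ↦ 3
α = 1, β = 2 ↦ 3
α = 1, β = 3 ↦ 3
α = 2, β = 0 ↦ 3
α = 2, β = 1 ↦ 3
α = 2, β = 2 ↦ 3
α = 2, β = 3 ↦ 3
α = 3, β = 0 ↦ 3
α = 3, β = 1 ↦ 3
α = 3, β = 2 ↦ 3
α = 3, β = 3 ↦ 3
Every assignment gives a value ≥ 3.

Yes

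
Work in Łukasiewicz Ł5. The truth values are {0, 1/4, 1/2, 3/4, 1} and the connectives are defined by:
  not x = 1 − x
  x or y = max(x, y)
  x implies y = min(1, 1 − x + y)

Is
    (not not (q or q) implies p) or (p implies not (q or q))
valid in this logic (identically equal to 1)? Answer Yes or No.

No

Counterexample: take p = 1/4, q = 1.
q or q = 1 or 1 = 1
not (q or q) = not 1 = 0
not not (q or q) = not 0 = 1
not not (q or q) implies p = 1 implies 1/4 = 1/4
q or q = 1 or 1 = 1
not (q or q) = not 1 = 0
p implies not (q or q) = 1/4 implies 0 = 3/4
(not not (q or q) implies p) or (p implies not (q or q)) = 1/4 or 3/4 = 3/4
This gives 3/4 ≠ 1.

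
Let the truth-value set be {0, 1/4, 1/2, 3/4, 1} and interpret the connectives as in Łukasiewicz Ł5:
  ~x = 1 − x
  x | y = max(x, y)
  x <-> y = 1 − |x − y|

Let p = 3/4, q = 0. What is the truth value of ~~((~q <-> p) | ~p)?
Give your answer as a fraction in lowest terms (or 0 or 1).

3/4

~q = ~0 = 1
~q <-> p = 1 <-> 3/4 = 3/4
~p = ~3/4 = 1/4
(~q <-> p) | ~p = 3/4 | 1/4 = 3/4
~((~q <-> p) | ~p) = ~3/4 = 1/4
~~((~q <-> p) | ~p) = ~1/4 = 3/4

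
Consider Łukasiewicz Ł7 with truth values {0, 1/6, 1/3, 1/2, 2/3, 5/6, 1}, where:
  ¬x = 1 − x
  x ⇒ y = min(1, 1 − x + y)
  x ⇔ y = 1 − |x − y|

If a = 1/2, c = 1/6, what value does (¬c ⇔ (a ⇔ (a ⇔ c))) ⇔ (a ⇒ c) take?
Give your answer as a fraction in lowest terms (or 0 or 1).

2/3

¬c = ¬1/6 = 5/6
a ⇔ c = 1/2 ⇔ 1/6 = 2/3
a ⇔ (a ⇔ c) = 1/2 ⇔ 2/3 = 5/6
¬c ⇔ (a ⇔ (a ⇔ c)) = 5/6 ⇔ 5/6 = 1
a ⇒ c = 1/2 ⇒ 1/6 = 2/3
(¬c ⇔ (a ⇔ (a ⇔ c))) ⇔ (a ⇒ c) = 1 ⇔ 2/3 = 2/3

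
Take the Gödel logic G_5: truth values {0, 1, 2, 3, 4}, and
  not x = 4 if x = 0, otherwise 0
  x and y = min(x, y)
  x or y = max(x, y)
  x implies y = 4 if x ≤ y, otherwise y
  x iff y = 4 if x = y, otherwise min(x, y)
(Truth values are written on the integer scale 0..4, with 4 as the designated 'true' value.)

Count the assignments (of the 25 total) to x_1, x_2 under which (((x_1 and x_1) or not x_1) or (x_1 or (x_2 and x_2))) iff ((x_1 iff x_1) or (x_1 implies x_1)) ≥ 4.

value 4: 13 assignments (counts)
value 3: 6 assignments
value 2: 4 assignments
value 1: 2 assignments
So 13 of the 25 assignments meet the threshold.

13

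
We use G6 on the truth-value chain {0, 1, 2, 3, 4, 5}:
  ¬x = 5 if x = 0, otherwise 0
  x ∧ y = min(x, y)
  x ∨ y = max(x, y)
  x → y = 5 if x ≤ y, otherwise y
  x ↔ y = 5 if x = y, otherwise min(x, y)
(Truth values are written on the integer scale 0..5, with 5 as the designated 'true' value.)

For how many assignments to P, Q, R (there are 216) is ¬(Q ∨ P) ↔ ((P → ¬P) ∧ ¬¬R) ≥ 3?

190

value 5: 190 assignments (counts)
value 0: 26 assignments
So 190 of the 216 assignments meet the threshold.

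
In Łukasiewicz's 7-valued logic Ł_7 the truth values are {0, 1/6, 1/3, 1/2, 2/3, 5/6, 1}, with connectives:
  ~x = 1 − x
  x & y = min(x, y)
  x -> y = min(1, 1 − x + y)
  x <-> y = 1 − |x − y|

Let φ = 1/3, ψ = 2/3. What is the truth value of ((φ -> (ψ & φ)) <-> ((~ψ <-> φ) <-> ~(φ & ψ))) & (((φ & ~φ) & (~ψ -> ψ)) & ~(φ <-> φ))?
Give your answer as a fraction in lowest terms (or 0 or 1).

ψ & φ = 2/3 & 1/3 = 1/3
φ -> (ψ & φ) = 1/3 -> 1/3 = 1
~ψ = ~2/3 = 1/3
~ψ <-> φ = 1/3 <-> 1/3 = 1
φ & ψ = 1/3 & 2/3 = 1/3
~(φ & ψ) = ~1/3 = 2/3
(~ψ <-> φ) <-> ~(φ & ψ) = 1 <-> 2/3 = 2/3
(φ -> (ψ & φ)) <-> ((~ψ <-> φ) <-> ~(φ & ψ)) = 1 <-> 2/3 = 2/3
~φ = ~1/3 = 2/3
φ & ~φ = 1/3 & 2/3 = 1/3
~ψ = ~2/3 = 1/3
~ψ -> ψ = 1/3 -> 2/3 = 1
(φ & ~φ) & (~ψ -> ψ) = 1/3 & 1 = 1/3
φ <-> φ = 1/3 <-> 1/3 = 1
~(φ <-> φ) = ~1 = 0
((φ & ~φ) & (~ψ -> ψ)) & ~(φ <-> φ) = 1/3 & 0 = 0
((φ -> (ψ & φ)) <-> ((~ψ <-> φ) <-> ~(φ & ψ))) & (((φ & ~φ) & (~ψ -> ψ)) & ~(φ <-> φ)) = 2/3 & 0 = 0

0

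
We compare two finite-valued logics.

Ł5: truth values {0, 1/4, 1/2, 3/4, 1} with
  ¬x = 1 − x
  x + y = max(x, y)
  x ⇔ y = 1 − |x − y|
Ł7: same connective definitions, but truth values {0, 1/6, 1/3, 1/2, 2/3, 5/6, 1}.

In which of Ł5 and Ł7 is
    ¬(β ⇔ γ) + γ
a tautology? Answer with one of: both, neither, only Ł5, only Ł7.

neither

In Ł5: at β = 0, γ = 0 the value is 0 — not a tautology.
In Ł7: at β = 0, γ = 0 the value is 0 — not a tautology.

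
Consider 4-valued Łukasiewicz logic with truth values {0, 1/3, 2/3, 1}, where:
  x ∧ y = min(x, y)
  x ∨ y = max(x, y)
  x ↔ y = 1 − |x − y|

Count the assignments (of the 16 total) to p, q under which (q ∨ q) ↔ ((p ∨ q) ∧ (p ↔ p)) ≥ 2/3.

13

p = 0, q = 0 ↦ 1  ≥
p = 0, q = 1/3 ↦ 1  ≥
p = 0, q = 2/3 ↦ 1  ≥
p = 0, q = 1 ↦ 1  ≥
p = 1/3, q = 0 ↦ 2/3  ≥
p = 1/3, q = 1/3 ↦ 1  ≥
p = 1/3, q = 2/3 ↦ 1  ≥
p = 1/3, q = 1 ↦ 1  ≥
p = 2/3, q = 0 ↦ 1/3  <
p = 2/3, q = 1/3 ↦ 2/3  ≥
p = 2/3, q = 2/3 ↦ 1  ≥
p = 2/3, q = 1 ↦ 1  ≥
p = 1, q = 0 ↦ 0  <
p = 1, q = 1/3 ↦ 1/3  <
p = 1, q = 2/3 ↦ 2/3  ≥
p = 1, q = 1 ↦ 1  ≥
So 13 of the 16 assignments meet the threshold.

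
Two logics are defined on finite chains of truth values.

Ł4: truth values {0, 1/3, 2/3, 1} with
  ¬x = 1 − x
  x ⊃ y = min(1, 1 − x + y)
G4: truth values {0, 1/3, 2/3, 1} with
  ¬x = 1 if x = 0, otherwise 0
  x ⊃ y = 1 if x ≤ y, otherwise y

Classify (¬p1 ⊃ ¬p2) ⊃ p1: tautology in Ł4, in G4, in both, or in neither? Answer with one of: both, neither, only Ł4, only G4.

In Ł4: at p1 = 0, p2 = 0 the value is 0 — not a tautology.
In G4: at p1 = 0, p2 = 0 the value is 0 — not a tautology.

neither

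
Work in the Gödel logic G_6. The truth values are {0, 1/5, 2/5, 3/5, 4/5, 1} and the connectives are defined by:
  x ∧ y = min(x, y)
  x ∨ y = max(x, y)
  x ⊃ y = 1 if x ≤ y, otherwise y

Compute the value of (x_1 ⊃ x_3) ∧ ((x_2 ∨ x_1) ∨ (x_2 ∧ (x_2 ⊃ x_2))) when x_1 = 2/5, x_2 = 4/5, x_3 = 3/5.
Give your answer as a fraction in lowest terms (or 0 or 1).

x_1 ⊃ x_3 = 2/5 ⊃ 3/5 = 1
x_2 ∨ x_1 = 4/5 ∨ 2/5 = 4/5
x_2 ⊃ x_2 = 4/5 ⊃ 4/5 = 1
x_2 ∧ (x_2 ⊃ x_2) = 4/5 ∧ 1 = 4/5
(x_2 ∨ x_1) ∨ (x_2 ∧ (x_2 ⊃ x_2)) = 4/5 ∨ 4/5 = 4/5
(x_1 ⊃ x_3) ∧ ((x_2 ∨ x_1) ∨ (x_2 ∧ (x_2 ⊃ x_2))) = 1 ∧ 4/5 = 4/5

4/5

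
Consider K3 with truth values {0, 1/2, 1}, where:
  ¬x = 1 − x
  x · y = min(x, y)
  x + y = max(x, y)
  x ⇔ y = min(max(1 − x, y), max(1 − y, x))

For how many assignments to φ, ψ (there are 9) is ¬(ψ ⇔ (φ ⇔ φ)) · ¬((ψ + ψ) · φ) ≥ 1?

2

φ = 0, ψ = 0 ↦ 1  ≥
φ = 0, ψ = 1/2 ↦ 1/2  <
φ = 0, ψ = 1 ↦ 0  <
φ = 1/2, ψ = 0 ↦ 1/2  <
φ = 1/2, ψ = 1/2 ↦ 1/2  <
φ = 1/2, ψ = 1 ↦ 1/2  <
φ = 1, ψ = 0 ↦ 1  ≥
φ = 1, ψ = 1/2 ↦ 1/2  <
φ = 1, ψ = 1 ↦ 0  <
So 2 of the 9 assignments meet the threshold.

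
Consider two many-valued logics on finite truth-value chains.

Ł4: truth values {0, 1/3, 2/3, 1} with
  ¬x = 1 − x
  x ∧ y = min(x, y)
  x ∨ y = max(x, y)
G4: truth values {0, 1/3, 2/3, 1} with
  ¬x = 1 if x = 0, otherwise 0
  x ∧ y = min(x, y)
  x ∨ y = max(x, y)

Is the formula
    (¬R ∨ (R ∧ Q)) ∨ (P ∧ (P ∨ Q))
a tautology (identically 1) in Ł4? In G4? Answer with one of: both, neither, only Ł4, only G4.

In Ł4: at P = 0, Q = 0, R = 1/3 the value is 2/3 — not a tautology.
In G4: at P = 0, Q = 0, R = 1/3 the value is 0 — not a tautology.

neither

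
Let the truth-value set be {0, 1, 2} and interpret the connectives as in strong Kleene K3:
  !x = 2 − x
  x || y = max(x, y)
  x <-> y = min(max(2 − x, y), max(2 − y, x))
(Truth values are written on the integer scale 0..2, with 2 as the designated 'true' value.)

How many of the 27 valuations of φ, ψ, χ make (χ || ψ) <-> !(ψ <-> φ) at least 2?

5

value 2: 5 assignments (counts)
value 1: 17 assignments
value 0: 5 assignments
So 5 of the 27 assignments meet the threshold.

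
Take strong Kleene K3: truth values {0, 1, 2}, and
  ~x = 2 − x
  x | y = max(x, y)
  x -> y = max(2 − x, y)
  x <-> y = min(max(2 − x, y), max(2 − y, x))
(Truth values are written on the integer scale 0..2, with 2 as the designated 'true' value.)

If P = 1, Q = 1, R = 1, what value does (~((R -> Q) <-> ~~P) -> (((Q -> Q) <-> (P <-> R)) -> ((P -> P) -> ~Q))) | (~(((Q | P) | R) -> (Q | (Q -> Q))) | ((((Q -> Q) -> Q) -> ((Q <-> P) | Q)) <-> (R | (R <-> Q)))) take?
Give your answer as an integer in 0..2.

1

R -> Q = 1 -> 1 = 1
~P = ~1 = 1
~~P = ~1 = 1
(R -> Q) <-> ~~P = 1 <-> 1 = 1
~((R -> Q) <-> ~~P) = ~1 = 1
Q -> Q = 1 -> 1 = 1
P <-> R = 1 <-> 1 = 1
(Q -> Q) <-> (P <-> R) = 1 <-> 1 = 1
P -> P = 1 -> 1 = 1
~Q = ~1 = 1
(P -> P) -> ~Q = 1 -> 1 = 1
((Q -> Q) <-> (P <-> R)) -> ((P -> P) -> ~Q) = 1 -> 1 = 1
~((R -> Q) <-> ~~P) -> (((Q -> Q) <-> (P <-> R)) -> ((P -> P) -> ~Q)) = 1 -> 1 = 1
Q | P = 1 | 1 = 1
(Q | P) | R = 1 | 1 = 1
Q -> Q = 1 -> 1 = 1
Q | (Q -> Q) = 1 | 1 = 1
((Q | P) | R) -> (Q | (Q -> Q)) = 1 -> 1 = 1
~(((Q | P) | R) -> (Q | (Q -> Q))) = ~1 = 1
Q -> Q = 1 -> 1 = 1
(Q -> Q) -> Q = 1 -> 1 = 1
Q <-> P = 1 <-> 1 = 1
(Q <-> P) | Q = 1 | 1 = 1
((Q -> Q) -> Q) -> ((Q <-> P) | Q) = 1 -> 1 = 1
R <-> Q = 1 <-> 1 = 1
R | (R <-> Q) = 1 | 1 = 1
(((Q -> Q) -> Q) -> ((Q <-> P) | Q)) <-> (R | (R <-> Q)) = 1 <-> 1 = 1
~(((Q | P) | R) -> (Q | (Q -> Q))) | ((((Q -> Q) -> Q) -> ((Q <-> P) | Q)) <-> (R | (R <-> Q))) = 1 | 1 = 1
(~((R -> Q) <-> ~~P) -> (((Q -> Q) <-> (P <-> R)) -> ((P -> P) -> ~Q))) | (~(((Q | P) | R) -> (Q | (Q -> Q))) | ((((Q -> Q) -> Q) -> ((Q <-> P) | Q)) <-> (R | (R <-> Q)))) = 1 | 1 = 1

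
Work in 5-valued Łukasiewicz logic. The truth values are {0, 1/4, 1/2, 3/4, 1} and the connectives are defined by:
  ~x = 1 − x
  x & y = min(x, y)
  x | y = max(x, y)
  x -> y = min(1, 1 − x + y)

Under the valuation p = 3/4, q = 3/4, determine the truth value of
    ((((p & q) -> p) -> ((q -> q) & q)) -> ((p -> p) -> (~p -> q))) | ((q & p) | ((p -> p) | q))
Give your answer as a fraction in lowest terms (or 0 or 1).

1

p & q = 3/4 & 3/4 = 3/4
(p & q) -> p = 3/4 -> 3/4 = 1
q -> q = 3/4 -> 3/4 = 1
(q -> q) & q = 1 & 3/4 = 3/4
((p & q) -> p) -> ((q -> q) & q) = 1 -> 3/4 = 3/4
p -> p = 3/4 -> 3/4 = 1
~p = ~3/4 = 1/4
~p -> q = 1/4 -> 3/4 = 1
(p -> p) -> (~p -> q) = 1 -> 1 = 1
(((p & q) -> p) -> ((q -> q) & q)) -> ((p -> p) -> (~p -> q)) = 3/4 -> 1 = 1
q & p = 3/4 & 3/4 = 3/4
p -> p = 3/4 -> 3/4 = 1
(p -> p) | q = 1 | 3/4 = 1
(q & p) | ((p -> p) | q) = 3/4 | 1 = 1
((((p & q) -> p) -> ((q -> q) & q)) -> ((p -> p) -> (~p -> q))) | ((q & p) | ((p -> p) | q)) = 1 | 1 = 1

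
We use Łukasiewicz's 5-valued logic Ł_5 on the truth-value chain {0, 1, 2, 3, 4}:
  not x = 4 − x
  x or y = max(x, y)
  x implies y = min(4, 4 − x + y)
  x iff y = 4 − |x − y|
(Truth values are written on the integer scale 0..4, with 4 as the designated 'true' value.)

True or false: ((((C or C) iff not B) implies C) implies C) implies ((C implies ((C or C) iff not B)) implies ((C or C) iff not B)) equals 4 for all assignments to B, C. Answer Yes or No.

At B = 2, C = 0, for instance:
C or C = 0 or 0 = 0
not B = not 2 = 2
(C or C) iff not B = 0 iff 2 = 2
((C or C) iff not B) implies C = 2 implies 0 = 2
(((C or C) iff not B) implies C) implies C = 2 implies 0 = 2
C implies ((C or C) iff not B) = 0 implies 2 = 4
(C implies ((C or C) iff not B)) implies ((C or C) iff not B) = 4 implies 2 = 2
((((C or C) iff not B) implies C) implies C) implies ((C implies ((C or C) iff not B)) implies ((C or C) iff not B)) = 2 implies 2 = 4
and checking the remaining 24 assignments likewise gives ≥ 4 in every case.

Yes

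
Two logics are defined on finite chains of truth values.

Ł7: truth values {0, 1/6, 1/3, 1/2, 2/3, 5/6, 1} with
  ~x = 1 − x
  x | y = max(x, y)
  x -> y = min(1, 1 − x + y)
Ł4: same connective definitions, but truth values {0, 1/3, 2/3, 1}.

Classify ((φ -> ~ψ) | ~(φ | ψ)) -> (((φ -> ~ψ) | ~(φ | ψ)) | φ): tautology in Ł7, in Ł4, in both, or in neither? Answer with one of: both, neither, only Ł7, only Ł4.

In Ł7: every assignment gives 1 — tautology.
In Ł4: every assignment gives 1 — tautology.

both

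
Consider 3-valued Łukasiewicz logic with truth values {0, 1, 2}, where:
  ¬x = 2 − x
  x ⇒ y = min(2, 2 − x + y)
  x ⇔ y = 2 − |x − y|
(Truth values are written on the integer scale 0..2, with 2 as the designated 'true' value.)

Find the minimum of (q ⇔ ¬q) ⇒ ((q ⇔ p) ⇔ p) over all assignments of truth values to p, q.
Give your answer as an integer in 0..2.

Take p = 0, q = 1:
¬q = ¬1 = 1
q ⇔ ¬q = 1 ⇔ 1 = 2
q ⇔ p = 1 ⇔ 0 = 1
(q ⇔ p) ⇔ p = 1 ⇔ 0 = 1
(q ⇔ ¬q) ⇒ ((q ⇔ p) ⇔ p) = 2 ⇒ 1 = 1
No assignment yields a value below 1, so this is the minimum.

1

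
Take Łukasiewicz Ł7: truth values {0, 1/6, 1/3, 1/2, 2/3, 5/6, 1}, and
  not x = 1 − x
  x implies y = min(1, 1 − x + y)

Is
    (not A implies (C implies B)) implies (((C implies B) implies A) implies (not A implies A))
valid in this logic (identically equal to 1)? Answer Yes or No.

At A = 2/3, B = 2/3, C = 1/6, for instance:
not A = not 2/3 = 1/3
C implies B = 1/6 implies 2/3 = 1
not A implies (C implies B) = 1/3 implies 1 = 1
(C implies B) implies A = 1 implies 2/3 = 2/3
not A implies A = 1/3 implies 2/3 = 1
((C implies B) implies A) implies (not A implies A) = 2/3 implies 1 = 1
(not A implies (C implies B)) implies (((C implies B) implies A) implies (not A implies A)) = 1 implies 1 = 1
and checking the remaining 342 assignments likewise gives ≥ 1 in every case.

Yes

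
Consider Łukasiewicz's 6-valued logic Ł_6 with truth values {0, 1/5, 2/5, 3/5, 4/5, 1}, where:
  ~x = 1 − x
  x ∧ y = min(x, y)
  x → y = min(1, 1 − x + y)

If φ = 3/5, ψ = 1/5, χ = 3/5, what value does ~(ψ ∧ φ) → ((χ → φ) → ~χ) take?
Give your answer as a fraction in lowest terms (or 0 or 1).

3/5

ψ ∧ φ = 1/5 ∧ 3/5 = 1/5
~(ψ ∧ φ) = ~1/5 = 4/5
χ → φ = 3/5 → 3/5 = 1
~χ = ~3/5 = 2/5
(χ → φ) → ~χ = 1 → 2/5 = 2/5
~(ψ ∧ φ) → ((χ → φ) → ~χ) = 4/5 → 2/5 = 3/5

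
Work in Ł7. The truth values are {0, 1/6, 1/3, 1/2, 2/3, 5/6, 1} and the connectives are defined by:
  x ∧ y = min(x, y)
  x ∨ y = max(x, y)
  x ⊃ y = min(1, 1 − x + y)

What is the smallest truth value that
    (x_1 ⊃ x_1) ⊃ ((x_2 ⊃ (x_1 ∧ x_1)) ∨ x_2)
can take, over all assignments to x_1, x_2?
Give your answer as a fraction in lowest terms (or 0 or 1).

1/2

Take x_1 = 0, x_2 = 1/2:
x_1 ⊃ x_1 = 0 ⊃ 0 = 1
x_1 ∧ x_1 = 0 ∧ 0 = 0
x_2 ⊃ (x_1 ∧ x_1) = 1/2 ⊃ 0 = 1/2
(x_2 ⊃ (x_1 ∧ x_1)) ∨ x_2 = 1/2 ∨ 1/2 = 1/2
(x_1 ⊃ x_1) ⊃ ((x_2 ⊃ (x_1 ∧ x_1)) ∨ x_2) = 1 ⊃ 1/2 = 1/2
No assignment yields a value below 1/2, so this is the minimum.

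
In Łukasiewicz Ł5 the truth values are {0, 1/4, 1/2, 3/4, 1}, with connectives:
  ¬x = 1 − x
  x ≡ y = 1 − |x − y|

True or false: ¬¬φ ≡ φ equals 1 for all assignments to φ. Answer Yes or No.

φ = 0 ↦ 1
φ = 1/4 ↦ 1
φ = 1/2 ↦ 1
φ = 3/4 ↦ 1
φ = 1 ↦ 1
Every assignment gives a value ≥ 1.

Yes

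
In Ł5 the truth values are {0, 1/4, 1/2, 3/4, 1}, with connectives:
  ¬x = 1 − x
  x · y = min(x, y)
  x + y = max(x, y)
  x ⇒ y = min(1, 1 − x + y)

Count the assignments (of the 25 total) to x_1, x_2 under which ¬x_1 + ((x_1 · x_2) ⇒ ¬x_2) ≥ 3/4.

value 1: 18 assignments (counts)
value 3/4: 2 assignments (counts)
value 1/2: 3 assignments
value 1/4: 1 assignment
value 0: 1 assignment
So 20 of the 25 assignments meet the threshold.

20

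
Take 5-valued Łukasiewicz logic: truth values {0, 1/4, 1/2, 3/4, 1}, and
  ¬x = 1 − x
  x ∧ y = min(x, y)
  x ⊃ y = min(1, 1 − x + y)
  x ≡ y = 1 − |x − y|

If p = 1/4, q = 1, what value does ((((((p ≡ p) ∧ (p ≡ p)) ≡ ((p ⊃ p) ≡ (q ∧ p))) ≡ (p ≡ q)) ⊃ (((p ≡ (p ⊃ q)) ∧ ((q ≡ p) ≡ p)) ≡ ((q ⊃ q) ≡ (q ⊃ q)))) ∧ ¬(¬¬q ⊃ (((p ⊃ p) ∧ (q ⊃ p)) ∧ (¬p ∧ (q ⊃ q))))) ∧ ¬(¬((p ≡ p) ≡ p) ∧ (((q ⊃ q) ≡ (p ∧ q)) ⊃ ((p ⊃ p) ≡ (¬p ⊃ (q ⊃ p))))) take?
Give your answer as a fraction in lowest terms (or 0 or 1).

p ≡ p = 1/4 ≡ 1/4 = 1
p ≡ p = 1/4 ≡ 1/4 = 1
(p ≡ p) ∧ (p ≡ p) = 1 ∧ 1 = 1
p ⊃ p = 1/4 ⊃ 1/4 = 1
q ∧ p = 1 ∧ 1/4 = 1/4
(p ⊃ p) ≡ (q ∧ p) = 1 ≡ 1/4 = 1/4
((p ≡ p) ∧ (p ≡ p)) ≡ ((p ⊃ p) ≡ (q ∧ p)) = 1 ≡ 1/4 = 1/4
p ≡ q = 1/4 ≡ 1 = 1/4
(((p ≡ p) ∧ (p ≡ p)) ≡ ((p ⊃ p) ≡ (q ∧ p))) ≡ (p ≡ q) = 1/4 ≡ 1/4 = 1
p ⊃ q = 1/4 ⊃ 1 = 1
p ≡ (p ⊃ q) = 1/4 ≡ 1 = 1/4
q ≡ p = 1 ≡ 1/4 = 1/4
(q ≡ p) ≡ p = 1/4 ≡ 1/4 = 1
(p ≡ (p ⊃ q)) ∧ ((q ≡ p) ≡ p) = 1/4 ∧ 1 = 1/4
q ⊃ q = 1 ⊃ 1 = 1
q ⊃ q = 1 ⊃ 1 = 1
(q ⊃ q) ≡ (q ⊃ q) = 1 ≡ 1 = 1
((p ≡ (p ⊃ q)) ∧ ((q ≡ p) ≡ p)) ≡ ((q ⊃ q) ≡ (q ⊃ q)) = 1/4 ≡ 1 = 1/4
((((p ≡ p) ∧ (p ≡ p)) ≡ ((p ⊃ p) ≡ (q ∧ p))) ≡ (p ≡ q)) ⊃ (((p ≡ (p ⊃ q)) ∧ ((q ≡ p) ≡ p)) ≡ ((q ⊃ q) ≡ (q ⊃ q))) = 1 ⊃ 1/4 = 1/4
¬q = ¬1 = 0
¬¬q = ¬0 = 1
p ⊃ p = 1/4 ⊃ 1/4 = 1
q ⊃ p = 1 ⊃ 1/4 = 1/4
(p ⊃ p) ∧ (q ⊃ p) = 1 ∧ 1/4 = 1/4
¬p = ¬1/4 = 3/4
q ⊃ q = 1 ⊃ 1 = 1
¬p ∧ (q ⊃ q) = 3/4 ∧ 1 = 3/4
((p ⊃ p) ∧ (q ⊃ p)) ∧ (¬p ∧ (q ⊃ q)) = 1/4 ∧ 3/4 = 1/4
¬¬q ⊃ (((p ⊃ p) ∧ (q ⊃ p)) ∧ (¬p ∧ (q ⊃ q))) = 1 ⊃ 1/4 = 1/4
¬(¬¬q ⊃ (((p ⊃ p) ∧ (q ⊃ p)) ∧ (¬p ∧ (q ⊃ q)))) = ¬1/4 = 3/4
(((((p ≡ p) ∧ (p ≡ p)) ≡ ((p ⊃ p) ≡ (q ∧ p))) ≡ (p ≡ q)) ⊃ (((p ≡ (p ⊃ q)) ∧ ((q ≡ p) ≡ p)) ≡ ((q ⊃ q) ≡ (q ⊃ q)))) ∧ ¬(¬¬q ⊃ (((p ⊃ p) ∧ (q ⊃ p)) ∧ (¬p ∧ (q ⊃ q)))) = 1/4 ∧ 3/4 = 1/4
p ≡ p = 1/4 ≡ 1/4 = 1
(p ≡ p) ≡ p = 1 ≡ 1/4 = 1/4
¬((p ≡ p) ≡ p) = ¬1/4 = 3/4
q ⊃ q = 1 ⊃ 1 = 1
p ∧ q = 1/4 ∧ 1 = 1/4
(q ⊃ q) ≡ (p ∧ q) = 1 ≡ 1/4 = 1/4
p ⊃ p = 1/4 ⊃ 1/4 = 1
¬p = ¬1/4 = 3/4
q ⊃ p = 1 ⊃ 1/4 = 1/4
¬p ⊃ (q ⊃ p) = 3/4 ⊃ 1/4 = 1/2
(p ⊃ p) ≡ (¬p ⊃ (q ⊃ p)) = 1 ≡ 1/2 = 1/2
((q ⊃ q) ≡ (p ∧ q)) ⊃ ((p ⊃ p) ≡ (¬p ⊃ (q ⊃ p))) = 1/4 ⊃ 1/2 = 1
¬((p ≡ p) ≡ p) ∧ (((q ⊃ q) ≡ (p ∧ q)) ⊃ ((p ⊃ p) ≡ (¬p ⊃ (q ⊃ p)))) = 3/4 ∧ 1 = 3/4
¬(¬((p ≡ p) ≡ p) ∧ (((q ⊃ q) ≡ (p ∧ q)) ⊃ ((p ⊃ p) ≡ (¬p ⊃ (q ⊃ p))))) = ¬3/4 = 1/4
((((((p ≡ p) ∧ (p ≡ p)) ≡ ((p ⊃ p) ≡ (q ∧ p))) ≡ (p ≡ q)) ⊃ (((p ≡ (p ⊃ q)) ∧ ((q ≡ p) ≡ p)) ≡ ((q ⊃ q) ≡ (q ⊃ q)))) ∧ ¬(¬¬q ⊃ (((p ⊃ p) ∧ (q ⊃ p)) ∧ (¬p ∧ (q ⊃ q))))) ∧ ¬(¬((p ≡ p) ≡ p) ∧ (((q ⊃ q) ≡ (p ∧ q)) ⊃ ((p ⊃ p) ≡ (¬p ⊃ (q ⊃ p))))) = 1/4 ∧ 1/4 = 1/4

1/4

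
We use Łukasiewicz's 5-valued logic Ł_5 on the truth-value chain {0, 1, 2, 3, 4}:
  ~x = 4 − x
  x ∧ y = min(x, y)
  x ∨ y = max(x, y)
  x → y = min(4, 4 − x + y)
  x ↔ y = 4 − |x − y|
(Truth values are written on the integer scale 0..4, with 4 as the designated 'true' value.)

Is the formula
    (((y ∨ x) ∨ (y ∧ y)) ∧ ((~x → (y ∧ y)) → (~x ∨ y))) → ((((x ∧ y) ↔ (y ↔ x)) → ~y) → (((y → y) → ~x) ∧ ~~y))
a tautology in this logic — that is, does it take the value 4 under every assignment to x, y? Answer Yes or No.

No

Counterexample: take x = 1, y = 0.
y ∨ x = 0 ∨ 1 = 1
y ∧ y = 0 ∧ 0 = 0
(y ∨ x) ∨ (y ∧ y) = 1 ∨ 0 = 1
~x = ~1 = 3
y ∧ y = 0 ∧ 0 = 0
~x → (y ∧ y) = 3 → 0 = 1
~x = ~1 = 3
~x ∨ y = 3 ∨ 0 = 3
(~x → (y ∧ y)) → (~x ∨ y) = 1 → 3 = 4
((y ∨ x) ∨ (y ∧ y)) ∧ ((~x → (y ∧ y)) → (~x ∨ y)) = 1 ∧ 4 = 1
x ∧ y = 1 ∧ 0 = 0
y ↔ x = 0 ↔ 1 = 3
(x ∧ y) ↔ (y ↔ x) = 0 ↔ 3 = 1
~y = ~0 = 4
((x ∧ y) ↔ (y ↔ x)) → ~y = 1 → 4 = 4
y → y = 0 → 0 = 4
~x = ~1 = 3
(y → y) → ~x = 4 → 3 = 3
~y = ~0 = 4
~~y = ~4 = 0
((y → y) → ~x) ∧ ~~y = 3 ∧ 0 = 0
(((x ∧ y) ↔ (y ↔ x)) → ~y) → (((y → y) → ~x) ∧ ~~y) = 4 → 0 = 0
(((y ∨ x) ∨ (y ∧ y)) ∧ ((~x → (y ∧ y)) → (~x ∨ y))) → ((((x ∧ y) ↔ (y ↔ x)) → ~y) → (((y → y) → ~x) ∧ ~~y)) = 1 → 0 = 3
This gives 3 ≠ 4.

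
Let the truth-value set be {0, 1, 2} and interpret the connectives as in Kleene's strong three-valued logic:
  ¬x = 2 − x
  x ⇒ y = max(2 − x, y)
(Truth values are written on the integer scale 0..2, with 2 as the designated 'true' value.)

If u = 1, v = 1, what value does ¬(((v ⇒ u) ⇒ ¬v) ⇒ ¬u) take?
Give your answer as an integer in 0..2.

v ⇒ u = 1 ⇒ 1 = 1
¬v = ¬1 = 1
(v ⇒ u) ⇒ ¬v = 1 ⇒ 1 = 1
¬u = ¬1 = 1
((v ⇒ u) ⇒ ¬v) ⇒ ¬u = 1 ⇒ 1 = 1
¬(((v ⇒ u) ⇒ ¬v) ⇒ ¬u) = ¬1 = 1

1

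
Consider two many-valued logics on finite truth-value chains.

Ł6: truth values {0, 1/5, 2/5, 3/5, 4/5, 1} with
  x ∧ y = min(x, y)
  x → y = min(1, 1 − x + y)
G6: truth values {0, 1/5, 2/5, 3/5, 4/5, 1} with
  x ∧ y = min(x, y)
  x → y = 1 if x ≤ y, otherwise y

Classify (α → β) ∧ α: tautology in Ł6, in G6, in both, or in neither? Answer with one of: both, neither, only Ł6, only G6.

neither

In Ł6: at α = 0, β = 0 the value is 0 — not a tautology.
In G6: at α = 0, β = 0 the value is 0 — not a tautology.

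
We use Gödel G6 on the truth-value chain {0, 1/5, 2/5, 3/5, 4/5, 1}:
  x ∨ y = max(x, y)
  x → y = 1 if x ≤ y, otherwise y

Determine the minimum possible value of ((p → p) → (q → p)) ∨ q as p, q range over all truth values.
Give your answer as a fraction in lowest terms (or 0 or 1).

1/5

Take p = 0, q = 1/5:
p → p = 0 → 0 = 1
q → p = 1/5 → 0 = 0
(p → p) → (q → p) = 1 → 0 = 0
((p → p) → (q → p)) ∨ q = 0 ∨ 1/5 = 1/5
No assignment yields a value below 1/5, so this is the minimum.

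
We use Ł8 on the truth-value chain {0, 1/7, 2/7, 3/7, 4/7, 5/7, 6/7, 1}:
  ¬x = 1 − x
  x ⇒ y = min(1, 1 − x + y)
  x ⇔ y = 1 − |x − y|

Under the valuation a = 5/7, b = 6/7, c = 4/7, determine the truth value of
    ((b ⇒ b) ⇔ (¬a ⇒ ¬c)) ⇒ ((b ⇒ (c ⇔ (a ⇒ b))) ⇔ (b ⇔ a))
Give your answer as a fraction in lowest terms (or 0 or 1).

b ⇒ b = 6/7 ⇒ 6/7 = 1
¬a = ¬5/7 = 2/7
¬c = ¬4/7 = 3/7
¬a ⇒ ¬c = 2/7 ⇒ 3/7 = 1
(b ⇒ b) ⇔ (¬a ⇒ ¬c) = 1 ⇔ 1 = 1
a ⇒ b = 5/7 ⇒ 6/7 = 1
c ⇔ (a ⇒ b) = 4/7 ⇔ 1 = 4/7
b ⇒ (c ⇔ (a ⇒ b)) = 6/7 ⇒ 4/7 = 5/7
b ⇔ a = 6/7 ⇔ 5/7 = 6/7
(b ⇒ (c ⇔ (a ⇒ b))) ⇔ (b ⇔ a) = 5/7 ⇔ 6/7 = 6/7
((b ⇒ b) ⇔ (¬a ⇒ ¬c)) ⇒ ((b ⇒ (c ⇔ (a ⇒ b))) ⇔ (b ⇔ a)) = 1 ⇒ 6/7 = 6/7

6/7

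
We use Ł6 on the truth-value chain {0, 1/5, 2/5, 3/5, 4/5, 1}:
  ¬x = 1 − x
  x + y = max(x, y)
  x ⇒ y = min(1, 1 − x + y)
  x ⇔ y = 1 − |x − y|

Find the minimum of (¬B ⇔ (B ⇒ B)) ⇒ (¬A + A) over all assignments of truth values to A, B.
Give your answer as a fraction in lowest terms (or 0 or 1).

Take A = 2/5, B = 0:
¬B = ¬0 = 1
B ⇒ B = 0 ⇒ 0 = 1
¬B ⇔ (B ⇒ B) = 1 ⇔ 1 = 1
¬A = ¬2/5 = 3/5
¬A + A = 3/5 + 2/5 = 3/5
(¬B ⇔ (B ⇒ B)) ⇒ (¬A + A) = 1 ⇒ 3/5 = 3/5
No assignment yields a value below 3/5, so this is the minimum.

3/5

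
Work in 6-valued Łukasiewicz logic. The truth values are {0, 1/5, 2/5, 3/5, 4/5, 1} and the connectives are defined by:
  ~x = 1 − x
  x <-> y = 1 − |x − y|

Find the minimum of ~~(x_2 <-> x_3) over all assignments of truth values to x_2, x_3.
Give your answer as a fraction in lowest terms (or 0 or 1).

0

Take x_2 = 0, x_3 = 1:
x_2 <-> x_3 = 0 <-> 1 = 0
~(x_2 <-> x_3) = ~0 = 1
~~(x_2 <-> x_3) = ~1 = 0
No assignment yields a value below 0, so this is the minimum.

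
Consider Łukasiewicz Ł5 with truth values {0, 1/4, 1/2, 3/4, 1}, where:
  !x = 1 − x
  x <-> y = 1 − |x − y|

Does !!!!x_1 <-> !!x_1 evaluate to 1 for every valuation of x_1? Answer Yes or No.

x_1 = 0 ↦ 1
x_1 = 1/4 ↦ 1
x_1 = 1/2 ↦ 1
x_1 = 3/4 ↦ 1
x_1 = 1 ↦ 1
Every assignment gives a value ≥ 1.

Yes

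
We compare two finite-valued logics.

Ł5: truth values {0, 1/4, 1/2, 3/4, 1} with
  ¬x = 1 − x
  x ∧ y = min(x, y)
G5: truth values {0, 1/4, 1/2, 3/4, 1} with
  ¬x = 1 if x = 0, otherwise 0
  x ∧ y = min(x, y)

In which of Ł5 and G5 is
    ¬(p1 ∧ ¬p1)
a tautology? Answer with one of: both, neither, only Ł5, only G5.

In Ł5: at p1 = 1/4 the value is 3/4 — not a tautology.
In G5: every assignment gives 1 — tautology.

only G5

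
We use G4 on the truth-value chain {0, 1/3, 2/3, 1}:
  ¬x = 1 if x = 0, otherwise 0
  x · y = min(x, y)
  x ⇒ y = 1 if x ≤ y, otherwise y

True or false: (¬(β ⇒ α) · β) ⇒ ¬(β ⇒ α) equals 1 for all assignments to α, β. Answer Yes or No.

α = 0, β = 0 ↦ 1
α = 0, β = 1/3 ↦ 1
α = 0, β = 2/3 ↦ 1
α = 0, β = 1 ↦ 1
α = 1/3, β = 0 ↦ 1
α = 1/3, β = 1/3 ↦ 1
α = 1/3, β = 2/3 ↦ 1
α = 1/3, β = 1 ↦ 1
α = 2/3, β = 0 ↦ 1
α = 2/3, β = 1/3 ↦ 1
α = 2/3, β = 2/3 ↦ 1
α = 2/3, β = 1 ↦ 1
α = 1, β = 0 ↦ 1
α = 1, β = 1/3 ↦ 1
α = 1, β = 2/3 ↦ 1
α = 1, β = 1 ↦ 1
Every assignment gives a value ≥ 1.

Yes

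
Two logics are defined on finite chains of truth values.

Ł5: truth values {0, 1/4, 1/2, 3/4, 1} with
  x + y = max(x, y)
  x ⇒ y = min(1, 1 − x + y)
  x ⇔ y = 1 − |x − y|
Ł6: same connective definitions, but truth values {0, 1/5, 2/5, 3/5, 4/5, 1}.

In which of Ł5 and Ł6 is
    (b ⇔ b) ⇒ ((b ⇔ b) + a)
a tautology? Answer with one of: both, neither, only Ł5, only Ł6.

both

In Ł5: every assignment gives 1 — tautology.
In Ł6: every assignment gives 1 — tautology.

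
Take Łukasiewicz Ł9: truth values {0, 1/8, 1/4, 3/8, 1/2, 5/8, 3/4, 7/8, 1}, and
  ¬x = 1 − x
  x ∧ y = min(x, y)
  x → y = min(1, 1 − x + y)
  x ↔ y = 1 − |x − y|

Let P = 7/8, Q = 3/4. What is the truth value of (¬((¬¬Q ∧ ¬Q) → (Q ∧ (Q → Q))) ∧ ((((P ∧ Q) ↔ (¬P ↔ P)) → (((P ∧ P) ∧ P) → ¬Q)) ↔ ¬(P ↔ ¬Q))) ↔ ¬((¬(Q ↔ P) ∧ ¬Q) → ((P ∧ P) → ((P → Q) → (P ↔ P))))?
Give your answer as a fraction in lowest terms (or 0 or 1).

¬Q = ¬3/4 = 1/4
¬¬Q = ¬1/4 = 3/4
¬Q = ¬3/4 = 1/4
¬¬Q ∧ ¬Q = 3/4 ∧ 1/4 = 1/4
Q → Q = 3/4 → 3/4 = 1
Q ∧ (Q → Q) = 3/4 ∧ 1 = 3/4
(¬¬Q ∧ ¬Q) → (Q ∧ (Q → Q)) = 1/4 → 3/4 = 1
¬((¬¬Q ∧ ¬Q) → (Q ∧ (Q → Q))) = ¬1 = 0
P ∧ Q = 7/8 ∧ 3/4 = 3/4
¬P = ¬7/8 = 1/8
¬P ↔ P = 1/8 ↔ 7/8 = 1/4
(P ∧ Q) ↔ (¬P ↔ P) = 3/4 ↔ 1/4 = 1/2
P ∧ P = 7/8 ∧ 7/8 = 7/8
(P ∧ P) ∧ P = 7/8 ∧ 7/8 = 7/8
¬Q = ¬3/4 = 1/4
((P ∧ P) ∧ P) → ¬Q = 7/8 → 1/4 = 3/8
((P ∧ Q) ↔ (¬P ↔ P)) → (((P ∧ P) ∧ P) → ¬Q) = 1/2 → 3/8 = 7/8
¬Q = ¬3/4 = 1/4
P ↔ ¬Q = 7/8 ↔ 1/4 = 3/8
¬(P ↔ ¬Q) = ¬3/8 = 5/8
(((P ∧ Q) ↔ (¬P ↔ P)) → (((P ∧ P) ∧ P) → ¬Q)) ↔ ¬(P ↔ ¬Q) = 7/8 ↔ 5/8 = 3/4
¬((¬¬Q ∧ ¬Q) → (Q ∧ (Q → Q))) ∧ ((((P ∧ Q) ↔ (¬P ↔ P)) → (((P ∧ P) ∧ P) → ¬Q)) ↔ ¬(P ↔ ¬Q)) = 0 ∧ 3/4 = 0
Q ↔ P = 3/4 ↔ 7/8 = 7/8
¬(Q ↔ P) = ¬7/8 = 1/8
¬Q = ¬3/4 = 1/4
¬(Q ↔ P) ∧ ¬Q = 1/8 ∧ 1/4 = 1/8
P ∧ P = 7/8 ∧ 7/8 = 7/8
P → Q = 7/8 → 3/4 = 7/8
P ↔ P = 7/8 ↔ 7/8 = 1
(P → Q) → (P ↔ P) = 7/8 → 1 = 1
(P ∧ P) → ((P → Q) → (P ↔ P)) = 7/8 → 1 = 1
(¬(Q ↔ P) ∧ ¬Q) → ((P ∧ P) → ((P → Q) → (P ↔ P))) = 1/8 → 1 = 1
¬((¬(Q ↔ P) ∧ ¬Q) → ((P ∧ P) → ((P → Q) → (P ↔ P)))) = ¬1 = 0
(¬((¬¬Q ∧ ¬Q) → (Q ∧ (Q → Q))) ∧ ((((P ∧ Q) ↔ (¬P ↔ P)) → (((P ∧ P) ∧ P) → ¬Q)) ↔ ¬(P ↔ ¬Q))) ↔ ¬((¬(Q ↔ P) ∧ ¬Q) → ((P ∧ P) → ((P → Q) → (P ↔ P)))) = 0 ↔ 0 = 1

1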